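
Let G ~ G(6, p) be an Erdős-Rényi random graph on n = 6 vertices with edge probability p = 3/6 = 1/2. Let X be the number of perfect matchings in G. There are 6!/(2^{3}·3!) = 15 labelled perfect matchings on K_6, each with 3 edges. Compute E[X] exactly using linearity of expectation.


K_6 has 6!/(2^{3}·3!) = 15 labelled perfect matchings.
For each such perfect matching H, let X_H = 1 if all 3 edges of H are present in G. Then P[X_H = 1] = p^{3} = (1/2)^{3} = 1/8.
By linearity of expectation: E[X] = Σ_H E[X_H] = 15 · p^{3} = 15 · 1/8 = 15/8.
Numerically: E[X] ≈ 1.875.

E[X] = 15 · (1/2)^{3} = 15/8 ≈ 1.875.


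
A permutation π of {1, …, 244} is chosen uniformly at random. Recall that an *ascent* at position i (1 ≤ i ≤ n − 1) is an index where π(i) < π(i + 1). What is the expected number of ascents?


Write X = Σ X_I over i = 1, …, 243, with X_I the indicator of one ascent.
There are 243 indicators.
For each fixed i, the pair (π(i), π(i+1)) is a uniformly random ordered pair of distinct values from {1, …, 244}; by symmetry P[π(i) < π(i+1)] = 1/2.
By linearity: E[X] = 243 · (1/2) = (244 − 1) · (1/2) = 243/2 ≈ 121.50000.

E[X] = 243/2 = 121.50000.


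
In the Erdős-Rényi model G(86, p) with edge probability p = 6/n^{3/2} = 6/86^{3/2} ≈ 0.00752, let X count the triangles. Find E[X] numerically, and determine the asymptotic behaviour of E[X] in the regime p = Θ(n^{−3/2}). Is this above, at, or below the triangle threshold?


Number of potential triangles: C(86, 3) = 102340.
Each occurs with probability p³ ≈ (0.00752)³ ≈ 4.25805e-07.
By linearity: E[X] = C(86, 3)·p³ ≈ 102340 · 4.25805e-07 ≈ 0.044.
Since α = 3/2 > 1, p = c/n^{3/2} = o(1/n) is below the triangle threshold p ~ 1/n. Asymptotically E[X] ~ (c³/6)·n^{3(1−α)} = (6³/6)·n^{-1.5} → 0, so by Markov's inequality G has no triangles w.h.p.

E[X] ≈ 0.044; in regime p = Θ(1/n^{3/2}) E[X] tends to 0 (below the triangle threshold p ~ 1/n).


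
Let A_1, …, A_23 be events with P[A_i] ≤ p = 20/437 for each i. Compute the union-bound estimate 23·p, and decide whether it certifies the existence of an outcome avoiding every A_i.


Union bound: P[∪_{i=1}^{23} A_i] ≤ Σ_i P[A_i] ≤ 23·p = 23·(20/437) = 20/19.
Numerically: 20/19 ≈ 1.053.
Is 20/19 < 1? NO.
Since the bound 20/19 is ≥ 1, the union bound is uninformative here; it does NOT by itself certify existence.

23·p = 20/19 ≈ 1.053; existence NOT certified by the union bound.


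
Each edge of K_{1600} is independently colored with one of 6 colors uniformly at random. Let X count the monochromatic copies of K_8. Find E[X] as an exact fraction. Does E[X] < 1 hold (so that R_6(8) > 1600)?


E[X] = C(1600, 8) · 6^{1 − 28} = 1046712188466516943800 · 6^{−27} = 1046712188466516943800/1023490369077469249536.
As a reduced fraction: E[X] = 4845889761419059925/4738381338321616896 ≈ 1.0227.
Is E[X] < 1? NO.
Since E[X] ≥ 1, the first-moment bound is inconclusive at n = 1600; it does NOT by itself certify R_6(8) > 1600.

E[X] = 4845889761419059925/4738381338321616896 ≈ 1.0227; E[X] ≥ 1; first-moment method inconclusive here.


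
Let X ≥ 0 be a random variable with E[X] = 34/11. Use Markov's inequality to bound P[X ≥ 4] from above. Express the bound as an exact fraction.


μ = E[X] = 34/11, a = 4.
Markov: P[X ≥ 4] ≤ μ/a = (34/11)/4 = 17/22.
Numerically: ≈ 0.772727.
(Since a = 4 > μ = 3.090909, the bound 17/22 is < 1 and informative.)

P[X ≥ 4] ≤ 17/22 ≈ 0.772727.


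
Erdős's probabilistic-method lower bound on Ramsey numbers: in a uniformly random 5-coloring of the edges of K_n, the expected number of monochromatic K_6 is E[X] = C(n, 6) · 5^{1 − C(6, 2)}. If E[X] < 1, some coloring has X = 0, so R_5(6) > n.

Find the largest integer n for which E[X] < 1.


We need C(n, 6) · 5^{1 − 15} < 1, i.e. C(n, 6) < 5^{15 − 1} = 6103515625.
Check values of n near the boundary:
  n = 127: C(127, 6) = 5169379425; 5169379425 < 6103515625? YES
  n = 128: C(128, 6) = 5423611200; 5423611200 < 6103515625? YES
  n = 129: C(129, 6) = 5688177600; 5688177600 < 6103515625? YES
  n = 130: C(130, 6) = 5963412000; 5963412000 < 6103515625? YES
  n = 131: C(131, 6) = 6249655776; 6249655776 < 6103515625? NO
  n = 132: C(132, 6) = 6547258432; 6547258432 < 6103515625? NO
  n = 133: C(133, 6) = 6856577728; 6856577728 < 6103515625? NO
The largest n with C(n, 6) < 6103515625 is n = 130 (where E[X] = 47707296/48828125 ≈ 0.97705). Hence R_5(6) > 130, i.e. R_5(6) ≥ 131.

Largest n = 130; hence R_5(6) > 130.


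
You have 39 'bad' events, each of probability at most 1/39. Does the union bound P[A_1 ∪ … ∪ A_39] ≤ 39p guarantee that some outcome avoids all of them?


Union bound: P[∪_{i=1}^{39} A_i] ≤ Σ_i P[A_i] ≤ 39·p = 39·(1/39) = 1.
Numerically: 1 ≈ 1.0000.
Is 1 < 1? NO.
Since the bound 1 is ≥ 1, the union bound is uninformative here; it does NOT by itself certify existence.

39·p = 1 ≈ 1.0000; existence NOT certified by the union bound.


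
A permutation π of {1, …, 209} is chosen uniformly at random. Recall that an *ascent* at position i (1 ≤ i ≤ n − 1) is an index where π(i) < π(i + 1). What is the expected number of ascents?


Write X = Σ X_I over i = 1, …, 208, with X_I the indicator of one ascent.
There are 208 indicators.
For each fixed i, the pair (π(i), π(i+1)) is a uniformly random ordered pair of distinct values from {1, …, 209}; by symmetry P[π(i) < π(i+1)] = 1/2.
By linearity: E[X] = 208 · (1/2) = (209 − 1) · (1/2) = 104 ≈ 104.0000.

E[X] = 104 = 104.0000.


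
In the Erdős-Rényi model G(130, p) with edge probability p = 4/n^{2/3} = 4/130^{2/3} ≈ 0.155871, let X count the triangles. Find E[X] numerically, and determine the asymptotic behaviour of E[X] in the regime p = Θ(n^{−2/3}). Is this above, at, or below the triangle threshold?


Number of potential triangles: C(130, 3) = 357760.
Each occurs with probability p³ ≈ (0.155871)³ ≈ 3.78698225e-03.
By linearity: E[X] = C(130, 3)·p³ ≈ 357760 · 3.78698225e-03 ≈ 1354.830769.
Since α = 2/3 < 1, p = c/n^{2/3} ≫ 1/n is above the triangle threshold p ~ 1/n. Asymptotically E[X] ~ (c³/6)·n^{3(1−α)} = (4³/6)·n^{1} → ∞; triangles are abundant w.h.p.

E[X] ≈ 1354.830769; in regime p = Θ(1/n^{2/3}) E[X] diverges (above the triangle threshold p ~ 1/n).


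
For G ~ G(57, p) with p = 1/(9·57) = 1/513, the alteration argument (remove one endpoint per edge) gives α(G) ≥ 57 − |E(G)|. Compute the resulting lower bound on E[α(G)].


E[|E(G)|] = C(57, 2)·p = 1596 · (1/513) = 28/9.
E[α(G)] ≥ n − E[|E(G)|] = 57 − 28/9 = 485/9.
Numerically: ≈ 53.888889.
(This is only a lower bound; the true E[α(G)] may be larger.)

E[α(G)] ≥ 485/9 ≈ 53.888889.


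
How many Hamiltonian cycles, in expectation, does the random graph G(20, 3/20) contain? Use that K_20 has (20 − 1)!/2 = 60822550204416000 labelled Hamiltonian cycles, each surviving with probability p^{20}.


K_20 has (20 − 1)!/2 = 60822550204416000 labelled Hamiltonian cycles.
For each such Hamiltonian cycle H, let X_H = 1 if all 20 edges of H are present in G. Then P[X_H = 1] = p^{20} = (3/20)^{20} = 3486784401/104857600000000000000000000.
By linearity: E[X] = Σ_H E[X_H] = 60822550204416000 · p^{20} = 60822550204416000 · 3486784401/104857600000000000000000000 = 51776152168407487821/25600000000000000000.
Numerically: E[X] ≈ 2.023.

E[X] = 60822550204416000 · (3/20)^{20} = 51776152168407487821/25600000000000000000 ≈ 2.023.


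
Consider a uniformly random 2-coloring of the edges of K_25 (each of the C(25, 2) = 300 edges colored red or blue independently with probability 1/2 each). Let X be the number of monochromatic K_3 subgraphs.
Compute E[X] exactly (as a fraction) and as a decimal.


Let X = Σ_S X_S over the C(25, 3) = 2300 subsets S of size 3, where X_S = 1 if the K_3 on S is monochromatic.
For a fixed S, the K_3 on S has C(3, 2) = 3 edges. P[all 3 edges red] = (1/2)^3, and likewise for blue, so P[monochromatic] = 2·(1/2)^3 = 2^{1 − 3} = 1/4.
By linearity of expectation: E[X] = C(25, 3) · 2^{1 − 3} = 2300 · 1/4 = 575.
Numerically: E[X] ≈ 575.000.

E[X] = C(25,3)·2^(1−C(3,2)) = 575 ≈ 575.000.


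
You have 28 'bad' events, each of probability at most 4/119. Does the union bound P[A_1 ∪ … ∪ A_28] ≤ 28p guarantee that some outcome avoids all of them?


Union bound: P[∪_{i=1}^{28} A_i] ≤ Σ_i P[A_i] ≤ 28·p = 28·(4/119) = 16/17.
Numerically: 16/17 ≈ 0.9412.
Is 16/17 < 1? YES.
Since P[∪ A_i] ≤ 16/17 < 1, the complement has P[∩ A_i^c] ≥ 1 − 16/17 = 1/17 > 0, so some outcome avoids every A_i.

28·p = 16/17 ≈ 0.9412; existence CERTIFIED by the union bound.


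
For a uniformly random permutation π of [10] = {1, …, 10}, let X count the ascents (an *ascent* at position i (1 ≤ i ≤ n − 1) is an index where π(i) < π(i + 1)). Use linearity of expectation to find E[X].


Write X = Σ X_I over i = 1, …, 9, with X_I the indicator of one ascent.
There are 9 indicators.
For each fixed i, the pair (π(i), π(i+1)) is a uniformly random ordered pair of distinct values from {1, …, 10}; by symmetry P[π(i) < π(i+1)] = 1/2.
By linearity: E[X] = 9 · (1/2) = (10 − 1) · (1/2) = 9/2 ≈ 4.5000.

E[X] = 9/2 = 4.5000.


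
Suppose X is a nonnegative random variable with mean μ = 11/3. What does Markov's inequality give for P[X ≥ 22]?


μ = E[X] = 11/3, a = 22.
Markov: P[X ≥ 22] ≤ μ/a = (11/3)/22 = 1/6.
Numerically: ≈ 0.16667.
(Since a = 22 > μ = 3.66667, the bound 1/6 is < 1 and informative.)

P[X ≥ 22] ≤ 1/6 ≈ 0.16667.


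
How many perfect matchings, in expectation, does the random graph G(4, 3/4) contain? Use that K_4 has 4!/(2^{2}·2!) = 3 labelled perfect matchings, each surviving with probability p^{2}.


K_4 has 4!/(2^{2}·2!) = 3 labelled perfect matchings.
For each such perfect matching H, let X_H = 1 if all 2 edges of H are present in G. Then P[X_H = 1] = p^{2} = (3/4)^{2} = 9/16.
By linearity: E[X] = Σ_H E[X_H] = 3 · p^{2} = 3 · 9/16 = 27/16.
Numerically: E[X] ≈ 1.688.

E[X] = 3 · (3/4)^{2} = 27/16 ≈ 1.688.


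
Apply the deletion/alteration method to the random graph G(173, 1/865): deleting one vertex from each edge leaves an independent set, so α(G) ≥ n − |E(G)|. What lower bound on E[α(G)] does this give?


E[|E(G)|] = C(173, 2)·p = 14878 · (1/865) = 86/5.
E[α(G)] ≥ n − E[|E(G)|] = 173 − 86/5 = 779/5.
Numerically: ≈ 155.80000.
(This is only a lower bound; the true E[α(G)] may be larger.)

E[α(G)] ≥ 779/5 ≈ 155.80000.


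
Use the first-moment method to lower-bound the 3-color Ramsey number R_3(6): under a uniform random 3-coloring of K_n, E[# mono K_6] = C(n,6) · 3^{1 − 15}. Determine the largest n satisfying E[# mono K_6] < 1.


We need C(n, 6) · 3^{1 − 15} < 1, i.e. C(n, 6) < 3^{15 − 1} = 4782969.
Check values of n near the boundary:
  n = 38: C(38, 6) = 2760681; 2760681 < 4782969? YES
  n = 39: C(39, 6) = 3262623; 3262623 < 4782969? YES
  n = 40: C(40, 6) = 3838380; 3838380 < 4782969? YES
  n = 41: C(41, 6) = 4496388; 4496388 < 4782969? YES
  n = 42: C(42, 6) = 5245786; 5245786 < 4782969? NO
  n = 43: C(43, 6) = 6096454; 6096454 < 4782969? NO
The largest n with C(n, 6) < 4782969 is n = 41 (where E[X] = 1498796/1594323 ≈ 0.940083). Hence R_3(6) > 41, i.e. R_3(6) ≥ 42.

Largest n = 41; hence R_3(6) > 41.


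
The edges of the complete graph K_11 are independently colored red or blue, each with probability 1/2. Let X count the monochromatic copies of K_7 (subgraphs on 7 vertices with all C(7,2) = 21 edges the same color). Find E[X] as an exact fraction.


Let X = Σ_S X_S over the C(11, 7) = 330 subsets S of size 7, where X_S = 1 if the K_7 on S is monochromatic.
For a fixed S, the K_7 on S has C(7, 2) = 21 edges. P[all 21 edges red] = (1/2)^21, and likewise for blue, so P[monochromatic] = 2·(1/2)^21 = 2^{1 − 21} = 1/1048576.
By linearity: E[X] = C(11, 7) · 2^{1 − 21} = 330 · 1/1048576 = 165/524288.
Numerically: E[X] ≈ 0.00031.

E[X] = C(11,7)·2^(1−C(7,2)) = 165/524288 ≈ 0.00031.


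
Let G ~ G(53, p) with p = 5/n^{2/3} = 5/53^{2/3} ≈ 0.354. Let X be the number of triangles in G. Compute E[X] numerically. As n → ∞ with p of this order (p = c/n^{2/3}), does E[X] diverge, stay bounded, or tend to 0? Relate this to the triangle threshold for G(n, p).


Number of potential triangles: C(53, 3) = 23426.
Each occurs with probability p³ ≈ (0.354)³ ≈ 4.44998e-02.
By linearity: E[X] = C(53, 3)·p³ ≈ 23426 · 4.44998e-02 ≈ 1042.453.
Since α = 2/3 < 1, p = c/n^{2/3} ≫ 1/n is above the triangle threshold p ~ 1/n. Asymptotically E[X] ~ (c³/6)·n^{3(1−α)} = (5³/6)·n^{1} → ∞; triangles are abundant w.h.p.

E[X] ≈ 1042.453; in regime p = Θ(1/n^{2/3}) E[X] diverges (above the triangle threshold p ~ 1/n).


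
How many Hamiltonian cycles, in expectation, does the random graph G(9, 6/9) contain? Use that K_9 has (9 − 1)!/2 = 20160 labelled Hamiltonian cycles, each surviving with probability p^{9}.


K_9 has (9 − 1)!/2 = 20160 labelled Hamiltonian cycles.
For each such Hamiltonian cycle H, let X_H = 1 if all 9 edges of H are present in G. Then P[X_H = 1] = p^{9} = (2/3)^{9} = 512/19683.
By linearity of expectation: E[X] = Σ_H E[X_H] = 20160 · p^{9} = 20160 · 512/19683 = 1146880/2187.
Numerically: E[X] ≈ 524.408.

E[X] = 20160 · (2/3)^{9} = 1146880/2187 ≈ 524.408.


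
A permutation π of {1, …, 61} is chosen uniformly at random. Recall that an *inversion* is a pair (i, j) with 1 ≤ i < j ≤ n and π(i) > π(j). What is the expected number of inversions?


Write X = Σ X_I over the C(61, 2) = 1830 pairs i < j, with X_I the indicator of one inversion.
There are 1830 indicators.
For each fixed pair i < j, the values π(i) and π(j) are two distinct elements of {1, …, 61} in uniformly random order; by symmetry P[π(i) > π(j)] = 1/2.
By linearity: E[X] = 1830 · (1/2) = C(61, 2) · (1/2) = 1830/2 = 915 ≈ 915.00000.

E[X] = 915 = 915.00000.


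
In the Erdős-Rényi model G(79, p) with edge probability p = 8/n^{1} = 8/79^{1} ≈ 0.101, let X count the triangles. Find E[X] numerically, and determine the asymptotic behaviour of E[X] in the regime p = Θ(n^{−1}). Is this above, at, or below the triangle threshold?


Number of potential triangles: C(79, 3) = 79079.
Each occurs with probability p³ ≈ (0.101)³ ≈ 1.03846e-03.
By linearity: E[X] = C(79, 3)·p³ ≈ 79079 · 1.03846e-03 ≈ 82.120.
Here α = 1, so p = 8/n is exactly at the triangle threshold p ~ 1/n. Asymptotically E[X] → c³/6 = 8³/6 = 256/3 ≈ 85.333, a bounded constant. In this regime the triangle count is asymptotically Poisson(c³/6).

E[X] ≈ 82.120; in regime p = Θ(1/n^{1}) E[X] stays bounded (at the triangle threshold p ~ 1/n).


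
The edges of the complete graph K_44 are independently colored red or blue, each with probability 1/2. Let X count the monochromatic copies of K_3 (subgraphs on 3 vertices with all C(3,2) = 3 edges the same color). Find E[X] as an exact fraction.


Let X = Σ_S X_S over the C(44, 3) = 13244 subsets S of size 3, where X_S = 1 if the K_3 on S is monochromatic.
For a fixed S, the K_3 on S has C(3, 2) = 3 edges. P[all 3 edges red] = (1/2)^3, and likewise for blue, so P[monochromatic] = 2·(1/2)^3 = 2^{1 − 3} = 1/4.
By linearity of expectation: E[X] = C(44, 3) · 2^{1 − 3} = 13244 · 1/4 = 3311.
Numerically: E[X] ≈ 3311.00000.

E[X] = C(44,3)·2^(1−C(3,2)) = 3311 ≈ 3311.00000.


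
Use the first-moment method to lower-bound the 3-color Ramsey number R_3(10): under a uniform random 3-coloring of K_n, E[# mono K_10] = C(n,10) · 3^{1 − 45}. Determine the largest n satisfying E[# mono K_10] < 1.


We need C(n, 10) · 3^{1 − 45} < 1, i.e. C(n, 10) < 3^{45 − 1} = 984770902183611232881.
Check values of n near the boundary:
  n = 567: C(567, 10) = 873787071273467749398; 873787071273467749398 < 984770902183611232881? YES
  n = 568: C(568, 10) = 889446337783744949208; 889446337783744949208 < 984770902183611232881? YES
  n = 569: C(569, 10) = 905357721286137524328; 905357721286137524328 < 984770902183611232881? YES
  n = 570: C(570, 10) = 921524823451961408691; 921524823451961408691 < 984770902183611232881? YES
  n = 571: C(571, 10) = 937951290893172842001; 937951290893172842001 < 984770902183611232881? YES
  n = 572: C(572, 10) = 954640815642161682606; 954640815642161682606 < 984770902183611232881? YES
  n = 573: C(573, 10) = 971597135635805762226; 971597135635805762226 < 984770902183611232881? YES
  n = 574: C(574, 10) = 988824035203816502691; 988824035203816502691 < 984770902183611232881? NO
  n = 575: C(575, 10) = 1006325345561406175305; 1006325345561406175305 < 984770902183611232881? NO
  n = 576: C(576, 10) = 1024104945306307344480; 1024104945306307344480 < 984770902183611232881? NO
The largest n with C(n, 10) < 984770902183611232881 is n = 573 (where E[X] = 35985079097622435638/36472996377170786403 ≈ 0.986623). Hence R_3(10) > 573, i.e. R_3(10) ≥ 574.

Largest n = 573; hence R_3(10) > 573.


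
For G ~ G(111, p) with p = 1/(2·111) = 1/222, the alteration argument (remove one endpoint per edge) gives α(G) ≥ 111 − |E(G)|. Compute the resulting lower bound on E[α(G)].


E[|E(G)|] = C(111, 2)·p = 6105 · (1/222) = 55/2.
E[α(G)] ≥ n − E[|E(G)|] = 111 − 55/2 = 167/2.
Numerically: ≈ 83.5000.
(This is only a lower bound; the true E[α(G)] may be larger.)

E[α(G)] ≥ 167/2 ≈ 83.5000.


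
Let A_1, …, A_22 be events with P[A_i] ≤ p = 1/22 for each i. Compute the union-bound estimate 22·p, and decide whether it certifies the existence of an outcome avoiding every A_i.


Union bound: P[∪_{i=1}^{22} A_i] ≤ Σ_i P[A_i] ≤ 22·p = 22·(1/22) = 1.
Numerically: 1 ≈ 1.0000000.
Is 1 < 1? NO.
Since the bound 1 is ≥ 1, the union bound is uninformative here; it does NOT by itself certify existence.

22·p = 1 ≈ 1.0000000; existence NOT certified by the union bound.


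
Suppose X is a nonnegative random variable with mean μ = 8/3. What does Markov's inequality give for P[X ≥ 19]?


μ = E[X] = 8/3, a = 19.
Markov: P[X ≥ 19] ≤ μ/a = (8/3)/19 = 8/57.
Numerically: ≈ 0.140.
(Since a = 19 > μ = 2.667, the bound 8/57 is < 1 and informative.)

P[X ≥ 19] ≤ 8/57 ≈ 0.140.


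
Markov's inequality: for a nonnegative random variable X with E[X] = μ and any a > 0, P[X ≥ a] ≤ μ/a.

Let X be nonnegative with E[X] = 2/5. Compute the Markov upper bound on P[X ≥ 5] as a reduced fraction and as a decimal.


μ = E[X] = 2/5, a = 5.
Markov: P[X ≥ 5] ≤ μ/a = (2/5)/5 = 2/25.
Numerically: ≈ 0.080000.
(Since a = 5 > μ = 0.400000, the bound 2/25 is < 1 and informative.)

P[X ≥ 5] ≤ 2/25 ≈ 0.080000.


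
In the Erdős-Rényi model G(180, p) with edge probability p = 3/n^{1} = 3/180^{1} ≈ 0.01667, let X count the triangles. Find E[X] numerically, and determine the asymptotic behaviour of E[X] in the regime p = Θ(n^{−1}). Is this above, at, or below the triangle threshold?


Number of potential triangles: C(180, 3) = 955860.
Each occurs with probability p³ ≈ (0.01667)³ ≈ 4.629630e-06.
By linearity: E[X] = C(180, 3)·p³ ≈ 955860 · 4.629630e-06 ≈ 4.4253.
Here α = 1, so p = 3/n is exactly at the triangle threshold p ~ 1/n. Asymptotically E[X] → c³/6 = 3³/6 = 9/2 ≈ 4.5000, a bounded constant. In this regime the triangle count is asymptotically Poisson(c³/6).

E[X] ≈ 4.4253; in regime p = Θ(1/n^{1}) E[X] stays bounded (at the triangle threshold p ~ 1/n).


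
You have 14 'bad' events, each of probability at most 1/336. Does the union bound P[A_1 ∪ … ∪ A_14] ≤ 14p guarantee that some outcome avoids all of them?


Union bound: P[∪_{i=1}^{14} A_i] ≤ Σ_i P[A_i] ≤ 14·p = 14·(1/336) = 1/24.
Numerically: 1/24 ≈ 0.041667.
Is 1/24 < 1? YES.
Since P[∪ A_i] ≤ 1/24 < 1, the complement has P[∩ A_i^c] ≥ 1 − 1/24 = 23/24 > 0, so some outcome avoids every A_i.

14·p = 1/24 ≈ 0.041667; existence CERTIFIED by the union bound.


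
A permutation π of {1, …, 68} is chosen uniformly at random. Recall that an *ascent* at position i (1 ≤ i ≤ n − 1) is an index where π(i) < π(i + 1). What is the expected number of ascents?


Write X = Σ X_I over i = 1, …, 67, with X_I the indicator of one ascent.
There are 67 indicators.
For each fixed i, the pair (π(i), π(i+1)) is a uniformly random ordered pair of distinct values from {1, …, 68}; by symmetry P[π(i) < π(i+1)] = 1/2.
By linearity: E[X] = 67 · (1/2) = (68 − 1) · (1/2) = 67/2 ≈ 33.500000.

E[X] = 67/2 = 33.500000.


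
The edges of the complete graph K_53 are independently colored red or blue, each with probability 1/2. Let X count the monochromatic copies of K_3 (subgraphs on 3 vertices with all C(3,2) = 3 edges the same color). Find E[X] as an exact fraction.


Let X = Σ_S X_S over the C(53, 3) = 23426 subsets S of size 3, where X_S = 1 if the K_3 on S is monochromatic.
For a fixed S, the K_3 on S has C(3, 2) = 3 edges. P[all 3 edges red] = (1/2)^3, and likewise for blue, so P[monochromatic] = 2·(1/2)^3 = 2^{1 − 3} = 1/4.
By linearity: E[X] = C(53, 3) · 2^{1 − 3} = 23426 · 1/4 = 11713/2.
Numerically: E[X] ≈ 5856.500000.

E[X] = C(53,3)·2^(1−C(3,2)) = 11713/2 ≈ 5856.500000.


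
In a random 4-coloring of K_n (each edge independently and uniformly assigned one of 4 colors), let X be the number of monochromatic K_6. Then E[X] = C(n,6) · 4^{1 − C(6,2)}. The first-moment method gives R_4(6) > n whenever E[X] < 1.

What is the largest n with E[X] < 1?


We need C(n, 6) · 4^{1 − 15} < 1, i.e. C(n, 6) < 4^{15 − 1} = 268435456.
Check values of n near the boundary:
  n = 75: C(75, 6) = 201359550; 201359550 < 268435456? YES
  n = 76: C(76, 6) = 218618940; 218618940 < 268435456? YES
  n = 77: C(77, 6) = 237093780; 237093780 < 268435456? YES
  n = 78: C(78, 6) = 256851595; 256851595 < 268435456? YES
  n = 79: C(79, 6) = 277962685; 277962685 < 268435456? NO
  n = 80: C(80, 6) = 300500200; 300500200 < 268435456? NO
  n = 81: C(81, 6) = 324540216; 324540216 < 268435456? NO
The largest n with C(n, 6) < 268435456 is n = 78 (where E[X] = 256851595/268435456 ≈ 0.9568468). Hence R_4(6) > 78, i.e. R_4(6) ≥ 79.

Largest n = 78; hence R_4(6) > 78.


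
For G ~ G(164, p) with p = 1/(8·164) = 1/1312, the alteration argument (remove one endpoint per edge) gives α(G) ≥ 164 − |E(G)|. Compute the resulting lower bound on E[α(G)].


E[|E(G)|] = C(164, 2)·p = 13366 · (1/1312) = 163/16.
E[α(G)] ≥ n − E[|E(G)|] = 164 − 163/16 = 2461/16.
Numerically: ≈ 153.81250.
(This is only a lower bound; the true E[α(G)] may be larger.)

E[α(G)] ≥ 2461/16 ≈ 153.81250.


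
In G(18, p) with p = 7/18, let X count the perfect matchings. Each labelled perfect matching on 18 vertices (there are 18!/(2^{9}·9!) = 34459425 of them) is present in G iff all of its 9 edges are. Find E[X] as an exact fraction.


K_18 has 18!/(2^{9}·9!) = 34459425 labelled perfect matchings.
For each such perfect matching H, let X_H = 1 if all 9 edges of H are present in G. Then P[X_H = 1] = p^{9} = (7/18)^{9} = 40353607/198359290368.
Summing the indicators: E[X] = Σ_H E[X_H] = 34459425 · p^{9} = 34459425 · 40353607/198359290368 = 17167433257975/2448880128.
Numerically: E[X] ≈ 7.01e+03.

E[X] = 34459425 · (7/18)^{9} = 17167433257975/2448880128 ≈ 7.01e+03.


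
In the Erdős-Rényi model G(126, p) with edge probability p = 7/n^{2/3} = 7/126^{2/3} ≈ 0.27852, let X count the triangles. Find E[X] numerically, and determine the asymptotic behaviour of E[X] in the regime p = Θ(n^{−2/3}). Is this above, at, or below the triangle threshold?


Number of potential triangles: C(126, 3) = 325500.
Each occurs with probability p³ ≈ (0.27852)³ ≈ 2.1604938e-02.
By linearity: E[X] = C(126, 3)·p³ ≈ 325500 · 2.1604938e-02 ≈ 7032.40741.
Since α = 2/3 < 1, p = c/n^{2/3} ≫ 1/n is above the triangle threshold p ~ 1/n. Asymptotically E[X] ~ (c³/6)·n^{3(1−α)} = (7³/6)·n^{1} → ∞; triangles are abundant w.h.p.

E[X] ≈ 7032.40741; in regime p = Θ(1/n^{2/3}) E[X] diverges (above the triangle threshold p ~ 1/n).


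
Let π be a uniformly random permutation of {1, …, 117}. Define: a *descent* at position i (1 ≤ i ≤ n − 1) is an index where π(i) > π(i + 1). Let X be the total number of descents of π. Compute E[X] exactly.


Write X = Σ X_I over i = 1, …, 116, with X_I the indicator of one descent.
There are 116 indicators.
For each fixed i, the pair (π(i), π(i+1)) is a uniformly random ordered pair of distinct values from {1, …, 117}; by symmetry P[π(i) > π(i+1)] = 1/2.
By linearity: E[X] = 116 · (1/2) = (117 − 1) · (1/2) = 58 ≈ 58.000.

E[X] = 58 = 58.000.


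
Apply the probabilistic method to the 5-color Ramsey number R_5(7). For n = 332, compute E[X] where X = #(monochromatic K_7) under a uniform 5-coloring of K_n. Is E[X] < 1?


E[X] = C(332, 7) · 5^{1 − 21} = 82772214646616 · 5^{−20} = 82772214646616/95367431640625.
As a reduced fraction: E[X] = 82772214646616/95367431640625 ≈ 0.867930.
Is E[X] < 1? YES.
Since E[X] < 1, there exists a 5-coloring of K_{332} with no monochromatic K_7; hence R_5(7) > 332.

E[X] = 82772214646616/95367431640625 ≈ 0.867930; E[X] < 1, so R_5(7) > 332.


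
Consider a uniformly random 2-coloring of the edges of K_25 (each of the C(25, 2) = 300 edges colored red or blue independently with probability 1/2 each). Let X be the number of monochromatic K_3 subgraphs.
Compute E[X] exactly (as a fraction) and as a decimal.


Let X = Σ_S X_S over the C(25, 3) = 2300 subsets S of size 3, where X_S = 1 if the K_3 on S is monochromatic.
For a fixed S, the K_3 on S has C(3, 2) = 3 edges. P[all 3 edges red] = (1/2)^3, and likewise for blue, so P[monochromatic] = 2·(1/2)^3 = 2^{1 − 3} = 1/4.
By linearity of expectation: E[X] = C(25, 3) · 2^{1 − 3} = 2300 · 1/4 = 575.
Numerically: E[X] ≈ 575.00000.

E[X] = C(25,3)·2^(1−C(3,2)) = 575 ≈ 575.00000.


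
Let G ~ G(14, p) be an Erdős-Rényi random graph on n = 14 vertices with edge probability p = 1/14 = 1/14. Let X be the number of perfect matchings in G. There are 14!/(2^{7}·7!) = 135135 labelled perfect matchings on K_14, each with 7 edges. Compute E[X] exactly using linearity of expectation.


K_14 has 14!/(2^{7}·7!) = 135135 labelled perfect matchings.
For each such perfect matching H, let X_H = 1 if all 7 edges of H are present in G. Then P[X_H = 1] = p^{7} = (1/14)^{7} = 1/105413504.
Summing the indicators: E[X] = Σ_H E[X_H] = 135135 · p^{7} = 135135 · 1/105413504 = 19305/15059072.
Numerically: E[X] ≈ 0.00128195.

E[X] = 135135 · (1/14)^{7} = 19305/15059072 ≈ 0.00128195.


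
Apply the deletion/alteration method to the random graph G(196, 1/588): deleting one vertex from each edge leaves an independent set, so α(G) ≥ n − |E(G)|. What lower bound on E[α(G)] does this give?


E[|E(G)|] = C(196, 2)·p = 19110 · (1/588) = 65/2.
E[α(G)] ≥ n − E[|E(G)|] = 196 − 65/2 = 327/2.
Numerically: ≈ 163.5000.
(This is only a lower bound; the true E[α(G)] may be larger.)

E[α(G)] ≥ 327/2 ≈ 163.5000.


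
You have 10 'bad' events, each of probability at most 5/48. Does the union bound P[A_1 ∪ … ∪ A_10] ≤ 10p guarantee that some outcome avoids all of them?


Union bound: P[∪_{i=1}^{10} A_i] ≤ Σ_i P[A_i] ≤ 10·p = 10·(5/48) = 25/24.
Numerically: 25/24 ≈ 1.041667.
Is 25/24 < 1? NO.
Since the bound 25/24 is ≥ 1, the union bound is uninformative here; it does NOT by itself certify existence.

10·p = 25/24 ≈ 1.041667; existence NOT certified by the union bound.


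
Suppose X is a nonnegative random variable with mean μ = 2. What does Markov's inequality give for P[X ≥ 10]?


μ = E[X] = 2, a = 10.
Markov: P[X ≥ 10] ≤ μ/a = (2)/10 = 1/5.
Numerically: ≈ 0.20000.
(Since a = 10 > μ = 2.00000, the bound 1/5 is < 1 and informative.)

P[X ≥ 10] ≤ 1/5 ≈ 0.20000.


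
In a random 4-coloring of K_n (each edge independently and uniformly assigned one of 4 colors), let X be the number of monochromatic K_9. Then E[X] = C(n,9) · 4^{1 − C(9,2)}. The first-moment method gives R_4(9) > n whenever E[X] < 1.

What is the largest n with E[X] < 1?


We need C(n, 9) · 4^{1 − 36} < 1, i.e. C(n, 9) < 4^{36 − 1} = 1180591620717411303424.
Check values of n near the boundary:
  n = 911: C(911, 9) = 1144686900492291197405; 1144686900492291197405 < 1180591620717411303424? YES
  n = 912: C(912, 9) = 1156095740032081475120; 1156095740032081475120 < 1180591620717411303424? YES
  n = 913: C(913, 9) = 1167605542753639808390; 1167605542753639808390 < 1180591620717411303424? YES
  n = 914: C(914, 9) = 1179217089587653905932; 1179217089587653905932 < 1180591620717411303424? YES
  n = 915: C(915, 9) = 1190931166636537885130; 1190931166636537885130 < 1180591620717411303424? NO
  n = 916: C(916, 9) = 1202748565202942340440; 1202748565202942340440 < 1180591620717411303424? NO
The largest n with C(n, 9) < 1180591620717411303424 is n = 914 (where E[X] = 294804272396913476483/295147905179352825856 ≈ 0.998836). Hence R_4(9) > 914, i.e. R_4(9) ≥ 915.

Largest n = 914; hence R_4(9) > 914.


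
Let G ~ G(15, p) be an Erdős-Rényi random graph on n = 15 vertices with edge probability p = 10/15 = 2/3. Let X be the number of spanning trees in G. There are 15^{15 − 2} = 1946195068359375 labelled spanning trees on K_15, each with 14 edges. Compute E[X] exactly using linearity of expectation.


K_15 has 15^{15 − 2} = 1946195068359375 labelled spanning trees.
For each such spanning tree H, let X_H = 1 if all 14 edges of H are present in G. Then P[X_H = 1] = p^{14} = (2/3)^{14} = 16384/4782969.
Summing the indicators: E[X] = Σ_H E[X_H] = 1946195068359375 · p^{14} = 1946195068359375 · 16384/4782969 = 20000000000000/3.
Numerically: E[X] ≈ 6.66667e+12.

E[X] = 1946195068359375 · (2/3)^{14} = 20000000000000/3 ≈ 6.66667e+12.


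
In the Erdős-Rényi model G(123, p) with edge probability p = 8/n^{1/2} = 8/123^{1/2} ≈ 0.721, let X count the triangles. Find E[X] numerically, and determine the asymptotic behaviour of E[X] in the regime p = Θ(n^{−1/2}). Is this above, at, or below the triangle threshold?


Number of potential triangles: C(123, 3) = 302621.
Each occurs with probability p³ ≈ (0.721)³ ≈ 3.75329e-01.
By linearity: E[X] = C(123, 3)·p³ ≈ 302621 · 3.75329e-01 ≈ 113582.482.
Since α = 1/2 < 1, p = c/n^{1/2} ≫ 1/n is above the triangle threshold p ~ 1/n. Asymptotically E[X] ~ (c³/6)·n^{3(1−α)} = (8³/6)·n^{1.5} → ∞; triangles are abundant w.h.p.

E[X] ≈ 113582.482; in regime p = Θ(1/n^{1/2}) E[X] diverges (above the triangle threshold p ~ 1/n).


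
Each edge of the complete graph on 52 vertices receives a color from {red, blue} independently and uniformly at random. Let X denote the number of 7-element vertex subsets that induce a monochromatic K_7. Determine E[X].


Let X = Σ_S X_S over the C(52, 7) = 133784560 subsets S of size 7, where X_S = 1 if the K_7 on S is monochromatic.
For a fixed S, the K_7 on S has C(7, 2) = 21 edges. P[all 21 edges red] = (1/2)^21, and likewise for blue, so P[monochromatic] = 2·(1/2)^21 = 2^{1 − 21} = 1/1048576.
By linearity: E[X] = C(52, 7) · 2^{1 − 21} = 133784560 · 1/1048576 = 8361535/65536.
Numerically: E[X] ≈ 127.58690.

E[X] = C(52,7)·2^(1−C(7,2)) = 8361535/65536 ≈ 127.58690.


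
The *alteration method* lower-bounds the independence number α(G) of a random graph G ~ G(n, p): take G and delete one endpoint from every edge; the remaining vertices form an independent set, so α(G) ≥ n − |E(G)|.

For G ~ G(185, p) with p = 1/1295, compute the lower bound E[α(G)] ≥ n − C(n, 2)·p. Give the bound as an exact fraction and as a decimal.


E[|E(G)|] = C(185, 2)·p = 17020 · (1/1295) = 92/7.
E[α(G)] ≥ n − E[|E(G)|] = 185 − 92/7 = 1203/7.
Numerically: ≈ 171.857.
(This is only a lower bound; the true E[α(G)] may be larger.)

E[α(G)] ≥ 1203/7 ≈ 171.857.


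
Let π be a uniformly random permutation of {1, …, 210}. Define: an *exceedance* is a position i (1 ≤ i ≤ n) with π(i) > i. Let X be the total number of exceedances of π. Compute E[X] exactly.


Write X = Σ_{i=1}^{210} X_i, where X_i = 1_{π(i) > i}.
For each fixed i, π(i) is uniform over {1, …, 210} (marginal of a uniform permutation), so P[π(i) > i] = (n − i)/n. Summing: Σ_{i=1}^{210} (n − i)/n = (0 + 1 + … + 209)/210 = 210(210 − 1)/(2·210) = (210 − 1)/2.
Hence E[X] = Σ_{i=1}^{210} (210 − i)/210 = 209/2 ≈ 104.50000.

E[X] = 209/2 = 104.50000.


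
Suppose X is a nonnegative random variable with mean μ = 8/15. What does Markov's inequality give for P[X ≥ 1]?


μ = E[X] = 8/15, a = 1.
Markov: P[X ≥ 1] ≤ μ/a = (8/15)/1 = 8/15.
Numerically: ≈ 0.533333.
(Since a = 1 > μ = 0.533333, the bound 8/15 is < 1 and informative.)

P[X ≥ 1] ≤ 8/15 ≈ 0.533333.


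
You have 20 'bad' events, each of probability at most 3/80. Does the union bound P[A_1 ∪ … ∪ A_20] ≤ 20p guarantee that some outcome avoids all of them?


Union bound: P[∪_{i=1}^{20} A_i] ≤ Σ_i P[A_i] ≤ 20·p = 20·(3/80) = 3/4.
Numerically: 3/4 ≈ 0.75000.
Is 3/4 < 1? YES.
Since P[∪ A_i] ≤ 3/4 < 1, the complement has P[∩ A_i^c] ≥ 1 − 3/4 = 1/4 > 0, so some outcome avoids every A_i.

20·p = 3/4 ≈ 0.75000; existence CERTIFIED by the union bound.


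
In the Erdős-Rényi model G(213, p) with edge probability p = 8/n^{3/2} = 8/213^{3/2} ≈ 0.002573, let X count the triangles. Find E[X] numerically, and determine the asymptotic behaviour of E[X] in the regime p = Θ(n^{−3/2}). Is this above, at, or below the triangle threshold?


Number of potential triangles: C(213, 3) = 1587986.
Each occurs with probability p³ ≈ (0.002573)³ ≈ 1.704362e-08.
By linearity: E[X] = C(213, 3)·p³ ≈ 1587986 · 1.704362e-08 ≈ 0.0271.
Since α = 3/2 > 1, p = c/n^{3/2} = o(1/n) is below the triangle threshold p ~ 1/n. Asymptotically E[X] ~ (c³/6)·n^{3(1−α)} = (8³/6)·n^{-1.5} → 0, so by Markov's inequality G has no triangles w.h.p.

E[X] ≈ 0.0271; in regime p = Θ(1/n^{3/2}) E[X] tends to 0 (below the triangle threshold p ~ 1/n).


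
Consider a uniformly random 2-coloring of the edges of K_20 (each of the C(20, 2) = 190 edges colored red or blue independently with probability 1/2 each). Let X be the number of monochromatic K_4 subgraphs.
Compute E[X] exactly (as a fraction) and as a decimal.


Let X = Σ_S X_S over the C(20, 4) = 4845 subsets S of size 4, where X_S = 1 if the K_4 on S is monochromatic.
For a fixed S, the K_4 on S has C(4, 2) = 6 edges. P[all 6 edges red] = (1/2)^6, and likewise for blue, so P[monochromatic] = 2·(1/2)^6 = 2^{1 − 6} = 1/32.
By linearity: E[X] = C(20, 4) · 2^{1 − 6} = 4845 · 1/32 = 4845/32.
Numerically: E[X] ≈ 151.406250.

E[X] = C(20,4)·2^(1−C(4,2)) = 4845/32 ≈ 151.406250.


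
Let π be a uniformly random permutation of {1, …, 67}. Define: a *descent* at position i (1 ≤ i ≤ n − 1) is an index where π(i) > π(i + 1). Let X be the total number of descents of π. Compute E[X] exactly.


Write X = Σ X_I over i = 1, …, 66, with X_I the indicator of one descent.
There are 66 indicators.
For each fixed i, the pair (π(i), π(i+1)) is a uniformly random ordered pair of distinct values from {1, …, 67}; by symmetry P[π(i) > π(i+1)] = 1/2.
By linearity: E[X] = 66 · (1/2) = (67 − 1) · (1/2) = 33 ≈ 33.000.

E[X] = 33 = 33.000.


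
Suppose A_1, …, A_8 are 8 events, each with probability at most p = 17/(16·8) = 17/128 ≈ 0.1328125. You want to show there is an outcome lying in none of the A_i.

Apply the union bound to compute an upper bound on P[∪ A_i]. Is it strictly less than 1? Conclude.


Union bound: P[∪_{i=1}^{8} A_i] ≤ Σ_i P[A_i] ≤ 8·p = 8·(17/128) = 17/16.
Numerically: 17/16 ≈ 1.0625000.
Is 17/16 < 1? NO.
Since the bound 17/16 is ≥ 1, the union bound is uninformative here; it does NOT by itself certify existence.

8·p = 17/16 ≈ 1.0625000; existence NOT certified by the union bound.


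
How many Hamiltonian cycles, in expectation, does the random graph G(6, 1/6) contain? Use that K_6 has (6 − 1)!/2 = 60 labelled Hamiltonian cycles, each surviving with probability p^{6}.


K_6 has (6 − 1)!/2 = 60 labelled Hamiltonian cycles.
For each such Hamiltonian cycle H, let X_H = 1 if all 6 edges of H are present in G. Then P[X_H = 1] = p^{6} = (1/6)^{6} = 1/46656.
Summing the indicators: E[X] = Σ_H E[X_H] = 60 · p^{6} = 60 · 1/46656 = 5/3888.
Numerically: E[X] ≈ 0.00128601.

E[X] = 60 · (1/6)^{6} = 5/3888 ≈ 0.00128601.


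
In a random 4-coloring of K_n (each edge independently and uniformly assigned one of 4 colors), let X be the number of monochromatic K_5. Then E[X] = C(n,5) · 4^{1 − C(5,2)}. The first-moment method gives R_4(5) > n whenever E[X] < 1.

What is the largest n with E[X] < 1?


We need C(n, 5) · 4^{1 − 10} < 1, i.e. C(n, 5) < 4^{10 − 1} = 262144.
Check values of n near the boundary:
  n = 31: C(31, 5) = 169911; 169911 < 262144? YES
  n = 32: C(32, 5) = 201376; 201376 < 262144? YES
  n = 33: C(33, 5) = 237336; 237336 < 262144? YES
  n = 34: C(34, 5) = 278256; 278256 < 262144? NO
  n = 35: C(35, 5) = 324632; 324632 < 262144? NO
The largest n with C(n, 5) < 262144 is n = 33 (where E[X] = 29667/32768 ≈ 0.905). Hence R_4(5) > 33, i.e. R_4(5) ≥ 34.

Largest n = 33; hence R_4(5) > 33.


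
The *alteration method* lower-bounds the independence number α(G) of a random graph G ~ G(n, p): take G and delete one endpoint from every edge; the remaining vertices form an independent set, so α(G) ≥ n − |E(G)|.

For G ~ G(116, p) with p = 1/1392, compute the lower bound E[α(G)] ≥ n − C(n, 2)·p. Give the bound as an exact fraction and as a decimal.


E[|E(G)|] = C(116, 2)·p = 6670 · (1/1392) = 115/24.
E[α(G)] ≥ n − E[|E(G)|] = 116 − 115/24 = 2669/24.
Numerically: ≈ 111.208.
(This is only a lower bound; the true E[α(G)] may be larger.)

E[α(G)] ≥ 2669/24 ≈ 111.208.


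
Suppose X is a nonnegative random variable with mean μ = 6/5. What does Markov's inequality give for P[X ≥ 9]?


μ = E[X] = 6/5, a = 9.
Markov: P[X ≥ 9] ≤ μ/a = (6/5)/9 = 2/15.
Numerically: ≈ 0.133.
(Since a = 9 > μ = 1.200, the bound 2/15 is < 1 and informative.)

P[X ≥ 9] ≤ 2/15 ≈ 0.133.


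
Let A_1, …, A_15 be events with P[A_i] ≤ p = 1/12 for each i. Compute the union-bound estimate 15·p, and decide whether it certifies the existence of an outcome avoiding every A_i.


Union bound: P[∪_{i=1}^{15} A_i] ≤ Σ_i P[A_i] ≤ 15·p = 15·(1/12) = 5/4.
Numerically: 5/4 ≈ 1.25000.
Is 5/4 < 1? NO.
Since the bound 5/4 is ≥ 1, the union bound is uninformative here; it does NOT by itself certify existence.

15·p = 5/4 ≈ 1.25000; existence NOT certified by the union bound.


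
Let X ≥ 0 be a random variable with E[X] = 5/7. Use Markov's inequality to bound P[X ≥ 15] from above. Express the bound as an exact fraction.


μ = E[X] = 5/7, a = 15.
Markov: P[X ≥ 15] ≤ μ/a = (5/7)/15 = 1/21.
Numerically: ≈ 0.04762.
(Since a = 15 > μ = 0.71429, the bound 1/21 is < 1 and informative.)

P[X ≥ 15] ≤ 1/21 ≈ 0.04762.


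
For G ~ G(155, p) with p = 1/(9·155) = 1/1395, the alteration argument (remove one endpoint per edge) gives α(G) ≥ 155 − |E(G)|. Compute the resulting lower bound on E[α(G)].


E[|E(G)|] = C(155, 2)·p = 11935 · (1/1395) = 77/9.
E[α(G)] ≥ n − E[|E(G)|] = 155 − 77/9 = 1318/9.
Numerically: ≈ 146.444444.
(This is only a lower bound; the true E[α(G)] may be larger.)

E[α(G)] ≥ 1318/9 ≈ 146.444444.


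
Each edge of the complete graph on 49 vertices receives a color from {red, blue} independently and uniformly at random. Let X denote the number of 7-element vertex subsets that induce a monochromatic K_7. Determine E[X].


Let X = Σ_S X_S over the C(49, 7) = 85900584 subsets S of size 7, where X_S = 1 if the K_7 on S is monochromatic.
For a fixed S, the K_7 on S has C(7, 2) = 21 edges. P[all 21 edges red] = (1/2)^21, and likewise for blue, so P[monochromatic] = 2·(1/2)^21 = 2^{1 − 21} = 1/1048576.
By linearity: E[X] = C(49, 7) · 2^{1 − 21} = 85900584 · 1/1048576 = 10737573/131072.
Numerically: E[X] ≈ 81.921.

E[X] = C(49,7)·2^(1−C(7,2)) = 10737573/131072 ≈ 81.921.
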